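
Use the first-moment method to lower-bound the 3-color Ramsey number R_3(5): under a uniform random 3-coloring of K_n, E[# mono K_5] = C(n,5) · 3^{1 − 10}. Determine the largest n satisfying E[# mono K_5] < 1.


We need C(n, 5) · 3^{1 − 10} < 1, i.e. C(n, 5) < 3^{10 − 1} = 19683.
Check values of n near the boundary:
  n = 17: C(17, 5) = 6188; 6188 < 19683? YES
  n = 18: C(18, 5) = 8568; 8568 < 19683? YES
  n = 19: C(19, 5) = 11628; 11628 < 19683? YES
  n = 20: C(20, 5) = 15504; 15504 < 19683? YES
  n = 21: C(21, 5) = 20349; 20349 < 19683? NO
  n = 22: C(22, 5) = 26334; 26334 < 19683? NO
  n = 23: C(23, 5) = 33649; 33649 < 19683? NO
The largest n with C(n, 5) < 19683 is n = 20 (where E[X] = 5168/6561 ≈ 0.788). Hence R_3(5) > 20, i.e. R_3(5) ≥ 21.

Largest n = 20; hence R_3(5) > 20.


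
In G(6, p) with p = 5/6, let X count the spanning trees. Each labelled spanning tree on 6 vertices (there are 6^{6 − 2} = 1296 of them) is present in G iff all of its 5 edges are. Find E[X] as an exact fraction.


K_6 has 6^{6 − 2} = 1296 labelled spanning trees.
For each such spanning tree H, let X_H = 1 if all 5 edges of H are present in G. Then P[X_H = 1] = p^{5} = (5/6)^{5} = 3125/7776.
By linearity: E[X] = Σ_H E[X_H] = 1296 · p^{5} = 1296 · 3125/7776 = 3125/6.
Numerically: E[X] ≈ 520.8.

E[X] = 1296 · (5/6)^{5} = 3125/6 ≈ 520.8.


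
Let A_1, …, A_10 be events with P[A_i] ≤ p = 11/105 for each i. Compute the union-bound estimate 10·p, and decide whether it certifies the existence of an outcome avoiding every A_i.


Union bound: P[∪_{i=1}^{10} A_i] ≤ Σ_i P[A_i] ≤ 10·p = 10·(11/105) = 22/21.
Numerically: 22/21 ≈ 1.048.
Is 22/21 < 1? NO.
Since the bound 22/21 is ≥ 1, the union bound is uninformative here; it does NOT by itself certify existence.

10·p = 22/21 ≈ 1.048; existence NOT certified by the union bound.


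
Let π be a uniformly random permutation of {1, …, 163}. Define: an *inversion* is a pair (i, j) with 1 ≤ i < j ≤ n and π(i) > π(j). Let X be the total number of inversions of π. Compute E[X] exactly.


Write X = Σ X_I over the C(163, 2) = 13203 pairs i < j, with X_I the indicator of one inversion.
There are 13203 indicators.
For each fixed pair i < j, the values π(i) and π(j) are two distinct elements of {1, …, 163} in uniformly random order; by symmetry P[π(i) > π(j)] = 1/2.
By linearity: E[X] = 13203 · (1/2) = C(163, 2) · (1/2) = 13203/2 = 13203/2 ≈ 6601.5000.

E[X] = 13203/2 = 6601.5000.


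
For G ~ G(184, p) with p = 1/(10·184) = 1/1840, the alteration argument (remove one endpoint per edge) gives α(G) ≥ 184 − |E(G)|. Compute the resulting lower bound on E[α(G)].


E[|E(G)|] = C(184, 2)·p = 16836 · (1/1840) = 183/20.
E[α(G)] ≥ n − E[|E(G)|] = 184 − 183/20 = 3497/20.
Numerically: ≈ 174.85000.
(This is only a lower bound; the true E[α(G)] may be larger.)

E[α(G)] ≥ 3497/20 ≈ 174.85000.


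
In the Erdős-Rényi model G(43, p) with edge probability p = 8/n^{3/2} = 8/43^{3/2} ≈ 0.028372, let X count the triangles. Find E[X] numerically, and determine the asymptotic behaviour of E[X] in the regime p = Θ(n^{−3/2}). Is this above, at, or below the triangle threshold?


Number of potential triangles: C(43, 3) = 12341.
Each occurs with probability p³ ≈ (0.028372)³ ≈ 2.2838202e-05.
By linearity: E[X] = C(43, 3)·p³ ≈ 12341 · 2.2838202e-05 ≈ 0.28185.
Since α = 3/2 > 1, p = c/n^{3/2} = o(1/n) is below the triangle threshold p ~ 1/n. Asymptotically E[X] ~ (c³/6)·n^{3(1−α)} = (8³/6)·n^{-1.5} → 0, so by Markov's inequality G has no triangles w.h.p.

E[X] ≈ 0.28185; in regime p = Θ(1/n^{3/2}) E[X] tends to 0 (below the triangle threshold p ~ 1/n).


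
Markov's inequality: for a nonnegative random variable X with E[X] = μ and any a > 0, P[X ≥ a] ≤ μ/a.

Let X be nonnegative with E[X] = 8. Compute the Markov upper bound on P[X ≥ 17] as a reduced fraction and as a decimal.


μ = E[X] = 8, a = 17.
Markov: P[X ≥ 17] ≤ μ/a = (8)/17 = 8/17.
Numerically: ≈ 0.471.
(Since a = 17 > μ = 8.000, the bound 8/17 is < 1 and informative.)

P[X ≥ 17] ≤ 8/17 ≈ 0.471.


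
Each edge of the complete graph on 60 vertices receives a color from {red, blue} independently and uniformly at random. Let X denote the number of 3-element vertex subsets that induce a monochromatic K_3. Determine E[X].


Let X = Σ_S X_S over the C(60, 3) = 34220 subsets S of size 3, where X_S = 1 if the K_3 on S is monochromatic.
For a fixed S, the K_3 on S has C(3, 2) = 3 edges. P[all 3 edges red] = (1/2)^3, and likewise for blue, so P[monochromatic] = 2·(1/2)^3 = 2^{1 − 3} = 1/4.
By linearity: E[X] = C(60, 3) · 2^{1 − 3} = 34220 · 1/4 = 8555.
Numerically: E[X] ≈ 8555.000.

E[X] = C(60,3)·2^(1−C(3,2)) = 8555 ≈ 8555.000.


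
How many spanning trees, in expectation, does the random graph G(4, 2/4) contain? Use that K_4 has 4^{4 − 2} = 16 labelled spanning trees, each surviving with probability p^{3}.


K_4 has 4^{4 − 2} = 16 labelled spanning trees.
For each such spanning tree H, let X_H = 1 if all 3 edges of H are present in G. Then P[X_H = 1] = p^{3} = (1/2)^{3} = 1/8.
Summing the indicators: E[X] = Σ_H E[X_H] = 16 · p^{3} = 16 · 1/8 = 2.
Numerically: E[X] ≈ 2.

E[X] = 16 · (1/2)^{3} = 2 ≈ 2.


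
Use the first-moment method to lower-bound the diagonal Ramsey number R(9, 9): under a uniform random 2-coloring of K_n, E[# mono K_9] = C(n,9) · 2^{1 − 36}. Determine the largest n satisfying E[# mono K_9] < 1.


We need C(n, 9) · 2^{1 − 36} < 1, i.e. C(n, 9) < 2^{36 − 1} = 34359738368.
Check values of n near the boundary:
  n = 63: C(63, 9) = 23667689815; 23667689815 < 34359738368? YES
  n = 64: C(64, 9) = 27540584512; 27540584512 < 34359738368? YES
  n = 65: C(65, 9) = 31966749880; 31966749880 < 34359738368? YES
  n = 66: C(66, 9) = 37014131440; 37014131440 < 34359738368? NO
  n = 67: C(67, 9) = 42757703560; 42757703560 < 34359738368? NO
The largest n with C(n, 9) < 34359738368 is n = 65 (where E[X] = 3995843735/4294967296 ≈ 0.9304). Hence R(9, 9) > 65, i.e. R(9, 9) ≥ 66.

Largest n = 65; hence R(9, 9) > 65.


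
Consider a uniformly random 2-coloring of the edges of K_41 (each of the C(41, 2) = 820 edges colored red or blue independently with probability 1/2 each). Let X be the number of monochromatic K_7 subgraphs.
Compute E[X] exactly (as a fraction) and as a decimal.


Let X = Σ_S X_S over the C(41, 7) = 22481940 subsets S of size 7, where X_S = 1 if the K_7 on S is monochromatic.
For a fixed S, the K_7 on S has C(7, 2) = 21 edges. P[all 21 edges red] = (1/2)^21, and likewise for blue, so P[monochromatic] = 2·(1/2)^21 = 2^{1 − 21} = 1/1048576.
By linearity of expectation: E[X] = C(41, 7) · 2^{1 − 21} = 22481940 · 1/1048576 = 5620485/262144.
Numerically: E[X] ≈ 21.440.

E[X] = C(41,7)·2^(1−C(7,2)) = 5620485/262144 ≈ 21.440.


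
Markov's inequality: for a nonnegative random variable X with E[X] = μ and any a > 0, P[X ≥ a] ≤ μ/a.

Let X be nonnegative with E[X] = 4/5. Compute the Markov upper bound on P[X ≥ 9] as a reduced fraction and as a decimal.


μ = E[X] = 4/5, a = 9.
Markov: P[X ≥ 9] ≤ μ/a = (4/5)/9 = 4/45.
Numerically: ≈ 0.08889.
(Since a = 9 > μ = 0.80000, the bound 4/45 is < 1 and informative.)

P[X ≥ 9] ≤ 4/45 ≈ 0.08889.


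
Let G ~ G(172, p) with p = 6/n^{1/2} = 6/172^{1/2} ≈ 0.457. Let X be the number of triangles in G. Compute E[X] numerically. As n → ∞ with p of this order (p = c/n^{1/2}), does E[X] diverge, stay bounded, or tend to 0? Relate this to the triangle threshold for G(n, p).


Number of potential triangles: C(172, 3) = 833340.
Each occurs with probability p³ ≈ (0.457)³ ≈ 9.57549e-02.
By linearity: E[X] = C(172, 3)·p³ ≈ 833340 · 9.57549e-02 ≈ 79796.402.
Since α = 1/2 < 1, p = c/n^{1/2} ≫ 1/n is above the triangle threshold p ~ 1/n. Asymptotically E[X] ~ (c³/6)·n^{3(1−α)} = (6³/6)·n^{1.5} → ∞; triangles are abundant w.h.p.

E[X] ≈ 79796.402; in regime p = Θ(1/n^{1/2}) E[X] diverges (above the triangle threshold p ~ 1/n).


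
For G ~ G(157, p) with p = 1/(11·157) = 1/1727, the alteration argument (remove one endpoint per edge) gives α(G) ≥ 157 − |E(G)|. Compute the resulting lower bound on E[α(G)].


E[|E(G)|] = C(157, 2)·p = 12246 · (1/1727) = 78/11.
E[α(G)] ≥ n − E[|E(G)|] = 157 − 78/11 = 1649/11.
Numerically: ≈ 149.9091.
(This is only a lower bound; the true E[α(G)] may be larger.)

E[α(G)] ≥ 1649/11 ≈ 149.9091.


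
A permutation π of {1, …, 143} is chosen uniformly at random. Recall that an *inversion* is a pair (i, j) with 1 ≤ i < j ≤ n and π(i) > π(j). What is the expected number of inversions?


Write X = Σ X_I over the C(143, 2) = 10153 pairs i < j, with X_I the indicator of one inversion.
There are 10153 indicators.
For each fixed pair i < j, the values π(i) and π(j) are two distinct elements of {1, …, 143} in uniformly random order; by symmetry P[π(i) > π(j)] = 1/2.
By linearity: E[X] = 10153 · (1/2) = C(143, 2) · (1/2) = 10153/2 = 10153/2 ≈ 5076.5000.

E[X] = 10153/2 = 5076.5000.


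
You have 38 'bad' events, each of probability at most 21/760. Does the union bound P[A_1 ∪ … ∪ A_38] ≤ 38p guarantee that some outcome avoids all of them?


Union bound: P[∪_{i=1}^{38} A_i] ≤ Σ_i P[A_i] ≤ 38·p = 38·(21/760) = 21/20.
Numerically: 21/20 ≈ 1.05000.
Is 21/20 < 1? NO.
Since the bound 21/20 is ≥ 1, the union bound is uninformative here; it does NOT by itself certify existence.

38·p = 21/20 ≈ 1.05000; existence NOT certified by the union bound.


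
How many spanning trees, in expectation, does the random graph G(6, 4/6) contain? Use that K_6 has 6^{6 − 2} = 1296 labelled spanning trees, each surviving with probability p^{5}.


K_6 has 6^{6 − 2} = 1296 labelled spanning trees.
For each such spanning tree H, let X_H = 1 if all 5 edges of H are present in G. Then P[X_H = 1] = p^{5} = (2/3)^{5} = 32/243.
By linearity: E[X] = Σ_H E[X_H] = 1296 · p^{5} = 1296 · 32/243 = 512/3.
Numerically: E[X] ≈ 170.67.

E[X] = 1296 · (2/3)^{5} = 512/3 ≈ 170.67.


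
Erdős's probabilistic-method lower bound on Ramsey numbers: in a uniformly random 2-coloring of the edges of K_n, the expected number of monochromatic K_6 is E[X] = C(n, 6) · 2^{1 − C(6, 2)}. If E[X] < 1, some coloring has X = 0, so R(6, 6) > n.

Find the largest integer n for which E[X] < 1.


We need C(n, 6) · 2^{1 − 15} < 1, i.e. C(n, 6) < 2^{15 − 1} = 16384.
Check values of n near the boundary:
  n = 12: C(12, 6) = 924; 924 < 16384? YES
  n = 13: C(13, 6) = 1716; 1716 < 16384? YES
  n = 14: C(14, 6) = 3003; 3003 < 16384? YES
  n = 15: C(15, 6) = 5005; 5005 < 16384? YES
  n = 16: C(16, 6) = 8008; 8008 < 16384? YES
  n = 17: C(17, 6) = 12376; 12376 < 16384? YES
  n = 18: C(18, 6) = 18564; 18564 < 16384? NO
  n = 19: C(19, 6) = 27132; 27132 < 16384? NO
  n = 20: C(20, 6) = 38760; 38760 < 16384? NO
The largest n with C(n, 6) < 16384 is n = 17 (where E[X] = 1547/2048 ≈ 0.755371). Hence R(6, 6) > 17, i.e. R(6, 6) ≥ 18.

Largest n = 17; hence R(6, 6) > 17.


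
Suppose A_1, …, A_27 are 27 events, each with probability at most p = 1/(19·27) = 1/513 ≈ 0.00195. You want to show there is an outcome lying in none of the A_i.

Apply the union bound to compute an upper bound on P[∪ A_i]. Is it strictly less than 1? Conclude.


Union bound: P[∪_{i=1}^{27} A_i] ≤ Σ_i P[A_i] ≤ 27·p = 27·(1/513) = 1/19.
Numerically: 1/19 ≈ 0.05263.
Is 1/19 < 1? YES.
Since P[∪ A_i] ≤ 1/19 < 1, the complement has P[∩ A_i^c] ≥ 1 − 1/19 = 18/19 > 0, so some outcome avoids every A_i.

27·p = 1/19 ≈ 0.05263; existence CERTIFIED by the union bound.


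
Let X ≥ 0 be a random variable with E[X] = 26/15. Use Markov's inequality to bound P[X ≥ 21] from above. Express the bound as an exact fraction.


μ = E[X] = 26/15, a = 21.
Markov: P[X ≥ 21] ≤ μ/a = (26/15)/21 = 26/315.
Numerically: ≈ 0.082540.
(Since a = 21 > μ = 1.733333, the bound 26/315 is < 1 and informative.)

P[X ≥ 21] ≤ 26/315 ≈ 0.082540.


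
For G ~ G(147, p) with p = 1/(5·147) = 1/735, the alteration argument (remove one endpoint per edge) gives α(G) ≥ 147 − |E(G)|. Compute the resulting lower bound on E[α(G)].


E[|E(G)|] = C(147, 2)·p = 10731 · (1/735) = 73/5.
E[α(G)] ≥ n − E[|E(G)|] = 147 − 73/5 = 662/5.
Numerically: ≈ 132.4000.
(This is only a lower bound; the true E[α(G)] may be larger.)

E[α(G)] ≥ 662/5 ≈ 132.4000.


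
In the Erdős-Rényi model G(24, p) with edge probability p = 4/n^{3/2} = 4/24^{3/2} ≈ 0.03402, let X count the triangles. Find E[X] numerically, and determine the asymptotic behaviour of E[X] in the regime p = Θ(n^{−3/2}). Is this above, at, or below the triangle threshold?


Number of potential triangles: C(24, 3) = 2024.
Each occurs with probability p³ ≈ (0.03402)³ ≈ 3.937580e-05.
By linearity: E[X] = C(24, 3)·p³ ≈ 2024 · 3.937580e-05 ≈ 0.0797.
Since α = 3/2 > 1, p = c/n^{3/2} = o(1/n) is below the triangle threshold p ~ 1/n. Asymptotically E[X] ~ (c³/6)·n^{3(1−α)} = (4³/6)·n^{-1.5} → 0, so by Markov's inequality G has no triangles w.h.p.

E[X] ≈ 0.0797; in regime p = Θ(1/n^{3/2}) E[X] tends to 0 (below the triangle threshold p ~ 1/n).


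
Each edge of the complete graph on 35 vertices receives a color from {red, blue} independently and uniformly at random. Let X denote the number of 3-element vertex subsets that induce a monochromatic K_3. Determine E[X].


Let X = Σ_S X_S over the C(35, 3) = 6545 subsets S of size 3, where X_S = 1 if the K_3 on S is monochromatic.
For a fixed S, the K_3 on S has C(3, 2) = 3 edges. P[all 3 edges red] = (1/2)^3, and likewise for blue, so P[monochromatic] = 2·(1/2)^3 = 2^{1 − 3} = 1/4.
By linearity of expectation: E[X] = C(35, 3) · 2^{1 − 3} = 6545 · 1/4 = 6545/4.
Numerically: E[X] ≈ 1636.2500.

E[X] = C(35,3)·2^(1−C(3,2)) = 6545/4 ≈ 1636.2500.


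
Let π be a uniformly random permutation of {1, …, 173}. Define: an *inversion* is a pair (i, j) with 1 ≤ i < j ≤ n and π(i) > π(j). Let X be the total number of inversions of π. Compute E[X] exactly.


Write X = Σ X_I over the C(173, 2) = 14878 pairs i < j, with X_I the indicator of one inversion.
There are 14878 indicators.
For each fixed pair i < j, the values π(i) and π(j) are two distinct elements of {1, …, 173} in uniformly random order; by symmetry P[π(i) > π(j)] = 1/2.
By linearity: E[X] = 14878 · (1/2) = C(173, 2) · (1/2) = 14878/2 = 7439 ≈ 7439.0000.

E[X] = 7439 = 7439.0000.


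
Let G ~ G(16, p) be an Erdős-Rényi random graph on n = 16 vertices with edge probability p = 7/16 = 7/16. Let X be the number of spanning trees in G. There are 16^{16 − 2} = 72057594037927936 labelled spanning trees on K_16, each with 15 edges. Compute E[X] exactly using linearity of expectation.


K_16 has 16^{16 − 2} = 72057594037927936 labelled spanning trees.
For each such spanning tree H, let X_H = 1 if all 15 edges of H are present in G. Then P[X_H = 1] = p^{15} = (7/16)^{15} = 4747561509943/1152921504606846976.
By linearity: E[X] = Σ_H E[X_H] = 72057594037927936 · p^{15} = 72057594037927936 · 4747561509943/1152921504606846976 = 4747561509943/16.
Numerically: E[X] ≈ 2.9672e+11.

E[X] = 72057594037927936 · (7/16)^{15} = 4747561509943/16 ≈ 2.9672e+11.


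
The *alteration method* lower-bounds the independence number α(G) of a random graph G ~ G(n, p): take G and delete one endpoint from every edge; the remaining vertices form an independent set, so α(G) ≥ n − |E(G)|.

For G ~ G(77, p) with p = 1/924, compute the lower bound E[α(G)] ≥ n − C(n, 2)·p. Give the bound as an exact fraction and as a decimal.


E[|E(G)|] = C(77, 2)·p = 2926 · (1/924) = 19/6.
E[α(G)] ≥ n − E[|E(G)|] = 77 − 19/6 = 443/6.
Numerically: ≈ 73.83333.
(This is only a lower bound; the true E[α(G)] may be larger.)

E[α(G)] ≥ 443/6 ≈ 73.83333.


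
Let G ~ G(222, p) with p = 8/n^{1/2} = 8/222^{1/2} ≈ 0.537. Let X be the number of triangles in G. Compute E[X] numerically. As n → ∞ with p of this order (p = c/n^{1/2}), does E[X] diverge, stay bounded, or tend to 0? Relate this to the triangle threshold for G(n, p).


Number of potential triangles: C(222, 3) = 1798940.
Each occurs with probability p³ ≈ (0.537)³ ≈ 1.54789e-01.
By linearity: E[X] = C(222, 3)·p³ ≈ 1798940 · 1.54789e-01 ≈ 278456.383.
Since α = 1/2 < 1, p = c/n^{1/2} ≫ 1/n is above the triangle threshold p ~ 1/n. Asymptotically E[X] ~ (c³/6)·n^{3(1−α)} = (8³/6)·n^{1.5} → ∞; triangles are abundant w.h.p.

E[X] ≈ 278456.383; in regime p = Θ(1/n^{1/2}) E[X] diverges (above the triangle threshold p ~ 1/n).


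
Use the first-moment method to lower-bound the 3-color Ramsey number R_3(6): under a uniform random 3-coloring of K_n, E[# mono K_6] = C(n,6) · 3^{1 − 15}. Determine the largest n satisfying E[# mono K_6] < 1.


We need C(n, 6) · 3^{1 − 15} < 1, i.e. C(n, 6) < 3^{15 − 1} = 4782969.
Check values of n near the boundary:
  n = 40: C(40, 6) = 3838380; 3838380 < 4782969? YES
  n = 41: C(41, 6) = 4496388; 4496388 < 4782969? YES
  n = 42: C(42, 6) = 5245786; 5245786 < 4782969? NO
The largest n with C(n, 6) < 4782969 is n = 41 (where E[X] = 1498796/1594323 ≈ 0.9401). Hence R_3(6) > 41, i.e. R_3(6) ≥ 42.

Largest n = 41; hence R_3(6) > 41.


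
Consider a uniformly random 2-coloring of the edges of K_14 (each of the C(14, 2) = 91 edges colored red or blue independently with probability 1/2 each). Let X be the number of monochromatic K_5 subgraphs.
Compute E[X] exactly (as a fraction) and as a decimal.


Let X = Σ_S X_S over the C(14, 5) = 2002 subsets S of size 5, where X_S = 1 if the K_5 on S is monochromatic.
For a fixed S, the K_5 on S has C(5, 2) = 10 edges. P[all 10 edges red] = (1/2)^10, and likewise for blue, so P[monochromatic] = 2·(1/2)^10 = 2^{1 − 10} = 1/512.
By linearity: E[X] = C(14, 5) · 2^{1 − 10} = 2002 · 1/512 = 1001/256.
Numerically: E[X] ≈ 3.91016.

E[X] = C(14,5)·2^(1−C(5,2)) = 1001/256 ≈ 3.91016.


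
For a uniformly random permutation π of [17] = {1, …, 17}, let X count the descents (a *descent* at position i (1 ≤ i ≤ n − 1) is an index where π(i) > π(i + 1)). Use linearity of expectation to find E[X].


Write X = Σ X_I over i = 1, …, 16, with X_I the indicator of one descent.
There are 16 indicators.
For each fixed i, the pair (π(i), π(i+1)) is a uniformly random ordered pair of distinct values from {1, …, 17}; by symmetry P[π(i) > π(i+1)] = 1/2.
By linearity: E[X] = 16 · (1/2) = (17 − 1) · (1/2) = 8 ≈ 8.0000.

E[X] = 8 = 8.0000.


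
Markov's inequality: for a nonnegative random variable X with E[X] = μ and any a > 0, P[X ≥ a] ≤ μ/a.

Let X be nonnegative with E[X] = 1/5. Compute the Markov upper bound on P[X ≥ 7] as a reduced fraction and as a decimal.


μ = E[X] = 1/5, a = 7.
Markov: P[X ≥ 7] ≤ μ/a = (1/5)/7 = 1/35.
Numerically: ≈ 0.0286.
(Since a = 7 > μ = 0.2000, the bound 1/35 is < 1 and informative.)

P[X ≥ 7] ≤ 1/35 ≈ 0.0286.


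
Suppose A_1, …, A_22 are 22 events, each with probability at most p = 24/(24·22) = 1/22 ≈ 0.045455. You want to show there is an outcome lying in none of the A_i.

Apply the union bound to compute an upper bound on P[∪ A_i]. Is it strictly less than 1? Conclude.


Union bound: P[∪_{i=1}^{22} A_i] ≤ Σ_i P[A_i] ≤ 22·p = 22·(1/22) = 1.
Numerically: 1 ≈ 1.000000.
Is 1 < 1? NO.
Since the bound 1 is ≥ 1, the union bound is uninformative here; it does NOT by itself certify existence.

22·p = 1 ≈ 1.000000; existence NOT certified by the union bound.


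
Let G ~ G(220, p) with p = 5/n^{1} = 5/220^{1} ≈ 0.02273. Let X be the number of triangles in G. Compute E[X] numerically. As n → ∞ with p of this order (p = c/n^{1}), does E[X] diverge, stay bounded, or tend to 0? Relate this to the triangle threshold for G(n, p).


Number of potential triangles: C(220, 3) = 1750540.
Each occurs with probability p³ ≈ (0.02273)³ ≈ 1.173929e-05.
By linearity: E[X] = C(220, 3)·p³ ≈ 1750540 · 1.173929e-05 ≈ 20.5501.
Here α = 1, so p = 5/n is exactly at the triangle threshold p ~ 1/n. Asymptotically E[X] → c³/6 = 5³/6 = 125/6 ≈ 20.8333, a bounded constant. In this regime the triangle count is asymptotically Poisson(c³/6).

E[X] ≈ 20.5501; in regime p = Θ(1/n^{1}) E[X] stays bounded (at the triangle threshold p ~ 1/n).


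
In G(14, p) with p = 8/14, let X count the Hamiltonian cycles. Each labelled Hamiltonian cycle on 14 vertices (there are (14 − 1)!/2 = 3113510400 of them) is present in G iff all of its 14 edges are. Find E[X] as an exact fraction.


K_14 has (14 − 1)!/2 = 3113510400 labelled Hamiltonian cycles.
For each such Hamiltonian cycle H, let X_H = 1 if all 14 edges of H are present in G. Then P[X_H = 1] = p^{14} = (4/7)^{14} = 268435456/678223072849.
By linearity of expectation: E[X] = Σ_H E[X_H] = 3113510400 · p^{14} = 3113510400 · 268435456/678223072849 = 119396654854963200/96889010407.
Numerically: E[X] ≈ 1.2323e+06.

E[X] = 3113510400 · (4/7)^{14} = 119396654854963200/96889010407 ≈ 1.2323e+06.


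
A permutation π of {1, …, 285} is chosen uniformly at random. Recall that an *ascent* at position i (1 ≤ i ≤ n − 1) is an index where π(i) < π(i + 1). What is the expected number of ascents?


Write X = Σ X_I over i = 1, …, 284, with X_I the indicator of one ascent.
There are 284 indicators.
For each fixed i, the pair (π(i), π(i+1)) is a uniformly random ordered pair of distinct values from {1, …, 285}; by symmetry P[π(i) < π(i+1)] = 1/2.
By linearity: E[X] = 284 · (1/2) = (285 − 1) · (1/2) = 142 ≈ 142.0000.

E[X] = 142 = 142.0000.


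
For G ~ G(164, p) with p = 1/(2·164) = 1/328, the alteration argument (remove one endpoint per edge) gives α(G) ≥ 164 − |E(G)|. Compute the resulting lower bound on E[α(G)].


E[|E(G)|] = C(164, 2)·p = 13366 · (1/328) = 163/4.
E[α(G)] ≥ n − E[|E(G)|] = 164 − 163/4 = 493/4.
Numerically: ≈ 123.25000.
(This is only a lower bound; the true E[α(G)] may be larger.)

E[α(G)] ≥ 493/4 ≈ 123.25000.


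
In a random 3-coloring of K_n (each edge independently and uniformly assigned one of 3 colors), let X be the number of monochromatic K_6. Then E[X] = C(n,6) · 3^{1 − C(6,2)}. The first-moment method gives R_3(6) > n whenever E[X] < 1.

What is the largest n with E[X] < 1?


We need C(n, 6) · 3^{1 − 15} < 1, i.e. C(n, 6) < 3^{15 − 1} = 4782969.
Check values of n near the boundary:
  n = 38: C(38, 6) = 2760681; 2760681 < 4782969? YES
  n = 39: C(39, 6) = 3262623; 3262623 < 4782969? YES
  n = 40: C(40, 6) = 3838380; 3838380 < 4782969? YES
  n = 41: C(41, 6) = 4496388; 4496388 < 4782969? YES
  n = 42: C(42, 6) = 5245786; 5245786 < 4782969? NO
The largest n with C(n, 6) < 4782969 is n = 41 (where E[X] = 1498796/1594323 ≈ 0.94008). Hence R_3(6) > 41, i.e. R_3(6) ≥ 42.

Largest n = 41; hence R_3(6) > 41.


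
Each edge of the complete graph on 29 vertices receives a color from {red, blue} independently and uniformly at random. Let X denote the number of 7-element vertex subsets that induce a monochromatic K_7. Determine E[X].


Let X = Σ_S X_S over the C(29, 7) = 1560780 subsets S of size 7, where X_S = 1 if the K_7 on S is monochromatic.
For a fixed S, the K_7 on S has C(7, 2) = 21 edges. P[all 21 edges red] = (1/2)^21, and likewise for blue, so P[monochromatic] = 2·(1/2)^21 = 2^{1 − 21} = 1/1048576.
By linearity of expectation: E[X] = C(29, 7) · 2^{1 − 21} = 1560780 · 1/1048576 = 390195/262144.
Numerically: E[X] ≈ 1.488476.

E[X] = C(29,7)·2^(1−C(7,2)) = 390195/262144 ≈ 1.488476.


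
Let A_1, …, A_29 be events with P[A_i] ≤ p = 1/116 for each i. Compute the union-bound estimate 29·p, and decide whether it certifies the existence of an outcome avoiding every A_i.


Union bound: P[∪_{i=1}^{29} A_i] ≤ Σ_i P[A_i] ≤ 29·p = 29·(1/116) = 1/4.
Numerically: 1/4 ≈ 0.250000.
Is 1/4 < 1? YES.
Since P[∪ A_i] ≤ 1/4 < 1, the complement has P[∩ A_i^c] ≥ 1 − 1/4 = 3/4 > 0, so some outcome avoids every A_i.

29·p = 1/4 ≈ 0.250000; existence CERTIFIED by the union bound.


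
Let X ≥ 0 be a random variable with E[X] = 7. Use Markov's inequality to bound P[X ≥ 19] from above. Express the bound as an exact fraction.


μ = E[X] = 7, a = 19.
Markov: P[X ≥ 19] ≤ μ/a = (7)/19 = 7/19.
Numerically: ≈ 0.368.
(Since a = 19 > μ = 7.000, the bound 7/19 is < 1 and informative.)

P[X ≥ 19] ≤ 7/19 ≈ 0.368.


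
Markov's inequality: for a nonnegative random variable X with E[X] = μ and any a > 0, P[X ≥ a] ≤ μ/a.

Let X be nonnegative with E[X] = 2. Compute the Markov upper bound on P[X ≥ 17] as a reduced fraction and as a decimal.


μ = E[X] = 2, a = 17.
Markov: P[X ≥ 17] ≤ μ/a = (2)/17 = 2/17.
Numerically: ≈ 0.117647.
(Since a = 17 > μ = 2.000000, the bound 2/17 is < 1 and informative.)

P[X ≥ 17] ≤ 2/17 ≈ 0.117647.


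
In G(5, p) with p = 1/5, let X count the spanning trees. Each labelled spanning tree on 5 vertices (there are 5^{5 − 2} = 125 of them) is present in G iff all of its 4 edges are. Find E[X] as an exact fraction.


K_5 has 5^{5 − 2} = 125 labelled spanning trees.
For each such spanning tree H, let X_H = 1 if all 4 edges of H are present in G. Then P[X_H = 1] = p^{4} = (1/5)^{4} = 1/625.
Summing the indicators: E[X] = Σ_H E[X_H] = 125 · p^{4} = 125 · 1/625 = 1/5.
Numerically: E[X] ≈ 0.2.

E[X] = 125 · (1/5)^{4} = 1/5 ≈ 0.2.


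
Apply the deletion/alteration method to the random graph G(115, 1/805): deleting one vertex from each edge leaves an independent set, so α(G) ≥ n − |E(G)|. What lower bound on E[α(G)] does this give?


E[|E(G)|] = C(115, 2)·p = 6555 · (1/805) = 57/7.
E[α(G)] ≥ n − E[|E(G)|] = 115 − 57/7 = 748/7.
Numerically: ≈ 106.8571.
(This is only a lower bound; the true E[α(G)] may be larger.)

E[α(G)] ≥ 748/7 ≈ 106.8571.


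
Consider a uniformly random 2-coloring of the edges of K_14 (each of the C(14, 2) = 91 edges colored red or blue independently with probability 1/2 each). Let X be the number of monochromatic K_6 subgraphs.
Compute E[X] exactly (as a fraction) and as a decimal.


Let X = Σ_S X_S over the C(14, 6) = 3003 subsets S of size 6, where X_S = 1 if the K_6 on S is monochromatic.
For a fixed S, the K_6 on S has C(6, 2) = 15 edges. P[all 15 edges red] = (1/2)^15, and likewise for blue, so P[monochromatic] = 2·(1/2)^15 = 2^{1 − 15} = 1/16384.
By linearity of expectation: E[X] = C(14, 6) · 2^{1 − 15} = 3003 · 1/16384 = 3003/16384.
Numerically: E[X] ≈ 0.1833.

E[X] = C(14,6)·2^(1−C(6,2)) = 3003/16384 ≈ 0.1833.


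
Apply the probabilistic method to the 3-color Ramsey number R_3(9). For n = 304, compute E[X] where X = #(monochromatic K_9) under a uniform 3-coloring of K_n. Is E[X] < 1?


E[X] = C(304, 9) · 3^{1 − 36} = 54222992899492560 · 3^{−35} = 54222992899492560/50031545098999707.
As a reduced fraction: E[X] = 18074330966497520/16677181699666569 ≈ 1.0837761.
Is E[X] < 1? NO.
Since E[X] ≥ 1, the first-moment bound is inconclusive at n = 304; it does NOT by itself certify R_3(9) > 304.

E[X] = 18074330966497520/16677181699666569 ≈ 1.0837761; E[X] ≥ 1; first-moment method inconclusive here.


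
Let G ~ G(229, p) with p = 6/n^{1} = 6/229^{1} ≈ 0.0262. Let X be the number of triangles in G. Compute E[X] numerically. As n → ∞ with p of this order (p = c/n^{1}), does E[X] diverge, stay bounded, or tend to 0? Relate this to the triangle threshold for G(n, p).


Number of potential triangles: C(229, 3) = 1975354.
Each occurs with probability p³ ≈ (0.0262)³ ≈ 1.79865e-05.
By linearity: E[X] = C(229, 3)·p³ ≈ 1975354 · 1.79865e-05 ≈ 35.530.
Here α = 1, so p = 6/n is exactly at the triangle threshold p ~ 1/n. Asymptotically E[X] → c³/6 = 6³/6 = 36 ≈ 36.000, a bounded constant. In this regime the triangle count is asymptotically Poisson(c³/6).

E[X] ≈ 35.530; in regime p = Θ(1/n^{1}) E[X] stays bounded (at the triangle threshold p ~ 1/n).


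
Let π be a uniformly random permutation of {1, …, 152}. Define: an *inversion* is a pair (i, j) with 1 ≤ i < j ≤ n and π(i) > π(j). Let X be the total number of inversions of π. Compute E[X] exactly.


Write X = Σ X_I over the C(152, 2) = 11476 pairs i < j, with X_I the indicator of one inversion.
There are 11476 indicators.
For each fixed pair i < j, the values π(i) and π(j) are two distinct elements of {1, …, 152} in uniformly random order; by symmetry P[π(i) > π(j)] = 1/2.
By linearity: E[X] = 11476 · (1/2) = C(152, 2) · (1/2) = 11476/2 = 5738 ≈ 5738.000.

E[X] = 5738 = 5738.000.


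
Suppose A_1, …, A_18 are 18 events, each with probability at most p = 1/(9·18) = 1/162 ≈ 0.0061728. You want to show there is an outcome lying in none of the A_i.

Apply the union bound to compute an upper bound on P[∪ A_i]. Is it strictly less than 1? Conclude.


Union bound: P[∪_{i=1}^{18} A_i] ≤ Σ_i P[A_i] ≤ 18·p = 18·(1/162) = 1/9.
Numerically: 1/9 ≈ 0.1111111.
Is 1/9 < 1? YES.
Since P[∪ A_i] ≤ 1/9 < 1, the complement has P[∩ A_i^c] ≥ 1 − 1/9 = 8/9 > 0, so some outcome avoids every A_i.

18·p = 1/9 ≈ 0.1111111; existence CERTIFIED by the union bound.


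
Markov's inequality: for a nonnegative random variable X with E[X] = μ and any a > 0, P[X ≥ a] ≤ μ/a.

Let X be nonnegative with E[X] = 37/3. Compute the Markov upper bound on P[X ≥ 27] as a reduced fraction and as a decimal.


μ = E[X] = 37/3, a = 27.
Markov: P[X ≥ 27] ≤ μ/a = (37/3)/27 = 37/81.
Numerically: ≈ 0.45679.
(Since a = 27 > μ = 12.33333, the bound 37/81 is < 1 and informative.)

P[X ≥ 27] ≤ 37/81 ≈ 0.45679.


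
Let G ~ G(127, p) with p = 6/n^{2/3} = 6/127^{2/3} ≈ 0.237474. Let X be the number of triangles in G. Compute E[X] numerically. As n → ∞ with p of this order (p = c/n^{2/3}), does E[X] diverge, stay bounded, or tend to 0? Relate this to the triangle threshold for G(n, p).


Number of potential triangles: C(127, 3) = 333375.
Each occurs with probability p³ ≈ (0.237474)³ ≈ 1.33920268e-02.
By linearity: E[X] = C(127, 3)·p³ ≈ 333375 · 1.33920268e-02 ≈ 4464.566929.
Since α = 2/3 < 1, p = c/n^{2/3} ≫ 1/n is above the triangle threshold p ~ 1/n. Asymptotically E[X] ~ (c³/6)·n^{3(1−α)} = (6³/6)·n^{1} → ∞; triangles are abundant w.h.p.

E[X] ≈ 4464.566929; in regime p = Θ(1/n^{2/3}) E[X] diverges (above the triangle threshold p ~ 1/n).


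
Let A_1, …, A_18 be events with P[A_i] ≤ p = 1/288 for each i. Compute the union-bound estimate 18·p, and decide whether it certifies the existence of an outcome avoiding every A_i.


Union bound: P[∪_{i=1}^{18} A_i] ≤ Σ_i P[A_i] ≤ 18·p = 18·(1/288) = 1/16.
Numerically: 1/16 ≈ 0.06250.
Is 1/16 < 1? YES.
Since P[∪ A_i] ≤ 1/16 < 1, the complement has P[∩ A_i^c] ≥ 1 − 1/16 = 15/16 > 0, so some outcome avoids every A_i.

18·p = 1/16 ≈ 0.06250; existence CERTIFIED by the union bound.


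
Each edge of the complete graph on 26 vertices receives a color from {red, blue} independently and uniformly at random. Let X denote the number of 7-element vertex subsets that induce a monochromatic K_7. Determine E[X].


Let X = Σ_S X_S over the C(26, 7) = 657800 subsets S of size 7, where X_S = 1 if the K_7 on S is monochromatic.
For a fixed S, the K_7 on S has C(7, 2) = 21 edges. P[all 21 edges red] = (1/2)^21, and likewise for blue, so P[monochromatic] = 2·(1/2)^21 = 2^{1 − 21} = 1/1048576.
By linearity: E[X] = C(26, 7) · 2^{1 − 21} = 657800 · 1/1048576 = 82225/131072.
Numerically: E[X] ≈ 0.62733.

E[X] = C(26,7)·2^(1−C(7,2)) = 82225/131072 ≈ 0.62733.


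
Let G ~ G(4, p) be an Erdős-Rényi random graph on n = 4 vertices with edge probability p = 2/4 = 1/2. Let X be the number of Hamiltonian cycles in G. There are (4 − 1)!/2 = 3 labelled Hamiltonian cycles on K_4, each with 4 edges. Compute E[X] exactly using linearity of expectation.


K_4 has (4 − 1)!/2 = 3 labelled Hamiltonian cycles.
For each such Hamiltonian cycle H, let X_H = 1 if all 4 edges of H are present in G. Then P[X_H = 1] = p^{4} = (1/2)^{4} = 1/16.
By linearity of expectation: E[X] = Σ_H E[X_H] = 3 · p^{4} = 3 · 1/16 = 3/16.
Numerically: E[X] ≈ 0.188.

E[X] = 3 · (1/2)^{4} = 3/16 ≈ 0.188.


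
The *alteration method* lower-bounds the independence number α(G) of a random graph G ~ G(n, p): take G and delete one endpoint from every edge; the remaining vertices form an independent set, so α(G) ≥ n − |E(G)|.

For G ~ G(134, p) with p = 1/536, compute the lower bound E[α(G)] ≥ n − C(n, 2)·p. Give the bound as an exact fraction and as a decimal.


E[|E(G)|] = C(134, 2)·p = 8911 · (1/536) = 133/8.
E[α(G)] ≥ n − E[|E(G)|] = 134 − 133/8 = 939/8.
Numerically: ≈ 117.375.
(This is only a lower bound; the true E[α(G)] may be larger.)

E[α(G)] ≥ 939/8 ≈ 117.375.


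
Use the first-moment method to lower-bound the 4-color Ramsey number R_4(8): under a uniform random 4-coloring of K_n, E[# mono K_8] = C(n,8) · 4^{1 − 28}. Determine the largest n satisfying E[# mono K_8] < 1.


We need C(n, 8) · 4^{1 − 28} < 1, i.e. C(n, 8) < 4^{28 − 1} = 18014398509481984.
Check values of n near the boundary:
  n = 403: C(403, 8) = 16090020602228430; 16090020602228430 < 18014398509481984? YES
  n = 404: C(404, 8) = 16415071523485570; 16415071523485570 < 18014398509481984? YES
  n = 405: C(405, 8) = 16745853821188050; 16745853821188050 < 18014398509481984? YES
  n = 406: C(406, 8) = 17082453897995850; 17082453897995850 < 18014398509481984? YES
  n = 407: C(407, 8) = 17424959239309050; 17424959239309050 < 18014398509481984? YES
  n = 408: C(408, 8) = 17773458424095231; 17773458424095231 < 18014398509481984? YES
  n = 409: C(409, 8) = 18128041135797879; 18128041135797879 < 18014398509481984? NO
  n = 410: C(410, 8) = 18488798173326195; 18488798173326195 < 18014398509481984? NO
  n = 411: C(411, 8) = 18855821462126715; 18855821462126715 < 18014398509481984? NO
The largest n with C(n, 8) < 18014398509481984 is n = 408 (where E[X] = 17773458424095231/18014398509481984 ≈ 0.9866251). Hence R_4(8) > 408, i.e. R_4(8) ≥ 409.

Largest n = 408; hence R_4(8) > 408.


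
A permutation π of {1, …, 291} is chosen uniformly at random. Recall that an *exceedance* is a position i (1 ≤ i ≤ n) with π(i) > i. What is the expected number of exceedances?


Write X = Σ_{i=1}^{291} X_i, where X_i = 1_{π(i) > i}.
For each fixed i, π(i) is uniform over {1, …, 291} (marginal of a uniform permutation), so P[π(i) > i] = (n − i)/n. Summing: Σ_{i=1}^{291} (n − i)/n = (0 + 1 + … + 290)/291 = 291(291 − 1)/(2·291) = (291 − 1)/2.
Hence E[X] = Σ_{i=1}^{291} (291 − i)/291 = 145 ≈ 145.0000.

E[X] = 145 = 145.0000.


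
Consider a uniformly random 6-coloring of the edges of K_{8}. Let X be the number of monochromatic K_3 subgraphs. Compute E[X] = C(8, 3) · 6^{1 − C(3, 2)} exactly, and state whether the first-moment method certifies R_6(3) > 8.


E[X] = C(8, 3) · 6^{1 − 3} = 56 · 6^{−2} = 56/36.
As a reduced fraction: E[X] = 14/9 ≈ 1.5555556.
Is E[X] < 1? NO.
Since E[X] ≥ 1, the first-moment bound is inconclusive at n = 8; it does NOT by itself certify R_6(3) > 8.

E[X] = 14/9 ≈ 1.5555556; E[X] ≥ 1; first-moment method inconclusive here.


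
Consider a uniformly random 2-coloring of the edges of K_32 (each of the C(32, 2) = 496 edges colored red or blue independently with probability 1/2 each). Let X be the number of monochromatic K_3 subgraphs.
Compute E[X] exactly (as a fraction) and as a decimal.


Let X = Σ_S X_S over the C(32, 3) = 4960 subsets S of size 3, where X_S = 1 if the K_3 on S is monochromatic.
For a fixed S, the K_3 on S has C(3, 2) = 3 edges. P[all 3 edges red] = (1/2)^3, and likewise for blue, so P[monochromatic] = 2·(1/2)^3 = 2^{1 − 3} = 1/4.
Summing: E[X] = C(32, 3) · 2^{1 − 3} = 4960 · 1/4 = 1240.
Numerically: E[X] ≈ 1240.000000.

E[X] = C(32,3)·2^(1−C(3,2)) = 1240 ≈ 1240.000000.


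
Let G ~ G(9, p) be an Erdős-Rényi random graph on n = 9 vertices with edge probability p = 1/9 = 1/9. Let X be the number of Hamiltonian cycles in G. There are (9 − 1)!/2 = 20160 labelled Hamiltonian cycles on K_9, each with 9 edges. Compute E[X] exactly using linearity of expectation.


K_9 has (9 − 1)!/2 = 20160 labelled Hamiltonian cycles.
For each such Hamiltonian cycle H, let X_H = 1 if all 9 edges of H are present in G. Then P[X_H = 1] = p^{9} = (1/9)^{9} = 1/387420489.
By linearity: E[X] = Σ_H E[X_H] = 20160 · p^{9} = 20160 · 1/387420489 = 2240/43046721.
Numerically: E[X] ≈ 5.2e-05.

E[X] = 20160 · (1/9)^{9} = 2240/43046721 ≈ 5.2e-05.


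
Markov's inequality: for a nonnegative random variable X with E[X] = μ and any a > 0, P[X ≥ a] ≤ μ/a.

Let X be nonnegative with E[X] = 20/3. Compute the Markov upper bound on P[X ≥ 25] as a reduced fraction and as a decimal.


μ = E[X] = 20/3, a = 25.
Markov: P[X ≥ 25] ≤ μ/a = (20/3)/25 = 4/15.
Numerically: ≈ 0.267.
(Since a = 25 > μ = 6.667, the bound 4/15 is < 1 and informative.)

P[X ≥ 25] ≤ 4/15 ≈ 0.267.


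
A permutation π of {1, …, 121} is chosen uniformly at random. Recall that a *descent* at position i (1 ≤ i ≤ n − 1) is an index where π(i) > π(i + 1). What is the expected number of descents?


Write X = Σ X_I over i = 1, …, 120, with X_I the indicator of one descent.
There are 120 indicators.
For each fixed i, the pair (π(i), π(i+1)) is a uniformly random ordered pair of distinct values from {1, …, 121}; by symmetry P[π(i) > π(i+1)] = 1/2.
By linearity: E[X] = 120 · (1/2) = (121 − 1) · (1/2) = 60 ≈ 60.0000.

E[X] = 60 = 60.0000.


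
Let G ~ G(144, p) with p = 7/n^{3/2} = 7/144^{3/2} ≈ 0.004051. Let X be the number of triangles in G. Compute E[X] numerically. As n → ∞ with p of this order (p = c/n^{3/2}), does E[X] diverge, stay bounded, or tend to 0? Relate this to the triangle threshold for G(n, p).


Number of potential triangles: C(144, 3) = 487344.
Each occurs with probability p³ ≈ (0.004051)³ ≈ 6.647570e-08.
By linearity: E[X] = C(144, 3)·p³ ≈ 487344 · 6.647570e-08 ≈ 0.0324.
Since α = 3/2 > 1, p = c/n^{3/2} = o(1/n) is below the triangle threshold p ~ 1/n. Asymptotically E[X] ~ (c³/6)·n^{3(1−α)} = (7³/6)·n^{-1.5} → 0, so by Markov's inequality G has no triangles w.h.p.

E[X] ≈ 0.0324; in regime p = Θ(1/n^{3/2}) E[X] tends to 0 (below the triangle threshold p ~ 1/n).


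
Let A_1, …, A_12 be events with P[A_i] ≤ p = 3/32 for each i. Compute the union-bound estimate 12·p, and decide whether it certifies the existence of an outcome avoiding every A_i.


Union bound: P[∪_{i=1}^{12} A_i] ≤ Σ_i P[A_i] ≤ 12·p = 12·(3/32) = 9/8.
Numerically: 9/8 ≈ 1.1250.
Is 9/8 < 1? NO.
Since the bound 9/8 is ≥ 1, the union bound is uninformative here; it does NOT by itself certify existence.

12·p = 9/8 ≈ 1.1250; existence NOT certified by the union bound.


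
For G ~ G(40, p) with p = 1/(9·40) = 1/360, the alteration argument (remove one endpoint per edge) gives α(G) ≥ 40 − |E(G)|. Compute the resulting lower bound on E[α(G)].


E[|E(G)|] = C(40, 2)·p = 780 · (1/360) = 13/6.
E[α(G)] ≥ n − E[|E(G)|] = 40 − 13/6 = 227/6.
Numerically: ≈ 37.833333.
(This is only a lower bound; the true E[α(G)] may be larger.)

E[α(G)] ≥ 227/6 ≈ 37.833333.


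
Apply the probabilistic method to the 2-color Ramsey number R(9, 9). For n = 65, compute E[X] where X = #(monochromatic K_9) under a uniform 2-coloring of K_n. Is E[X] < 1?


E[X] = C(65, 9) · 2^{1 − 36} = 31966749880 · 2^{−35} = 31966749880/34359738368.
As a reduced fraction: E[X] = 3995843735/4294967296 ≈ 0.9304.
Is E[X] < 1? YES.
Since E[X] < 1, there exists a 2-coloring of K_{65} with no monochromatic K_9; hence R(9, 9) > 65.

E[X] = 3995843735/4294967296 ≈ 0.9304; E[X] < 1, so R(9, 9) > 65.


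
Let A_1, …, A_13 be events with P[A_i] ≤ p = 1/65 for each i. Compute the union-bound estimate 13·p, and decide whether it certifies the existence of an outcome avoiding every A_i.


Union bound: P[∪_{i=1}^{13} A_i] ≤ Σ_i P[A_i] ≤ 13·p = 13·(1/65) = 1/5.
Numerically: 1/5 ≈ 0.2000.
Is 1/5 < 1? YES.
Since P[∪ A_i] ≤ 1/5 < 1, the complement has P[∩ A_i^c] ≥ 1 − 1/5 = 4/5 > 0, so some outcome avoids every A_i.

13·p = 1/5 ≈ 0.2000; existence CERTIFIED by the union bound.
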